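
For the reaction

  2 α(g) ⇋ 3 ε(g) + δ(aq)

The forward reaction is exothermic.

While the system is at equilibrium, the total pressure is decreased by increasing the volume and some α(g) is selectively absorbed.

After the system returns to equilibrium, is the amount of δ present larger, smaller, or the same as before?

Gas moles: reactants 2, products 3 (Δn_gas = +1). Expansion shifts the system toward the side with more moles of gas — to the right.
Removing α (g), a reactant, drives the reaction to the left.
The two effects oppose each other, so the net shift — and hence the change in δ — cannot be determined from the given information.

cannot be determined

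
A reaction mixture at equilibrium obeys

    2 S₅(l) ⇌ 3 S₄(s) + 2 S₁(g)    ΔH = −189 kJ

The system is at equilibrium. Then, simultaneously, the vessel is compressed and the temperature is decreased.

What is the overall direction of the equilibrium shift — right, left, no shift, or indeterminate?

Gas moles: reactants 0, products 2 (Δn_gas = +2). Compression shifts the system toward the side with fewer moles of gas — to the left.
The forward reaction is exothermic. Lowering T favours the exothermic direction — shift to the right.
The individual effects push in opposite directions; without quantitative information the net direction cannot be determined.

cannot be determined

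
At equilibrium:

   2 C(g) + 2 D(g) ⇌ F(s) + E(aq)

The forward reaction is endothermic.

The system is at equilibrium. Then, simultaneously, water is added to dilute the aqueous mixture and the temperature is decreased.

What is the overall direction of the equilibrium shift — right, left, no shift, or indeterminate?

Dilution lowers every aqueous concentration by the same factor. Δn_aq = 1 − 0 = +1, so the system shifts toward the side with more dissolved moles — to the right.
The forward reaction is endothermic. Lowering T favours the exothermic direction — shift to the left.
The individual effects push in opposite directions; without quantitative information the net direction cannot be determined.

cannot be determined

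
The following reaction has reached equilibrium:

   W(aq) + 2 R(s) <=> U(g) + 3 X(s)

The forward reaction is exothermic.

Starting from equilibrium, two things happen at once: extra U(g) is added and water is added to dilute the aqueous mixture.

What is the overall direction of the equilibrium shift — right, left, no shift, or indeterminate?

left

Adding U (g), a product, drives the reaction to the left.
Dilution lowers every aqueous concentration by the same factor. Δn_aq = 0 − 1 = -1, so the system shifts toward the side with more dissolved moles — to the left.
All effects act in the same direction — net shift to the left.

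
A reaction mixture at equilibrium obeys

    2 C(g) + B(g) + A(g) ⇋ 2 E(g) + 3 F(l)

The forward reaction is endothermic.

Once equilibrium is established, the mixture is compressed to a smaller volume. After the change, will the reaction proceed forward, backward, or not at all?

right

Gas moles: reactants 4, products 2 (Δn_gas = -2). Compression shifts the system toward the side with fewer moles of gas — to the right.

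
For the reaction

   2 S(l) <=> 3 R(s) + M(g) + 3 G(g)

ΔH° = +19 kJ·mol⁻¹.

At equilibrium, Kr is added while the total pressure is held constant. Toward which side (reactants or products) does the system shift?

Adding inert gas at constant total pressure expands the volume and lowers every reacting partial pressure. With Δn_gas = 4 − 0 = +4, Q moves away from K toward the side with fewer gas moles, so the system shifts toward the side with more gas moles — to the right.

right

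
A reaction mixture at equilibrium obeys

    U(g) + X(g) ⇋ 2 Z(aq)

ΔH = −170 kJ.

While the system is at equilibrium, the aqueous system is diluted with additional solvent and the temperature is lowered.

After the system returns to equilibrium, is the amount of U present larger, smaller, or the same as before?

Dilution lowers every aqueous concentration by the same factor. Δn_aq = 2 − 0 = +2, so the system shifts toward the side with more dissolved moles — to the right.
The forward reaction is exothermic. Lowering T favours the exothermic direction — shift to the right.
The net shift is to the right. U is a reactant, so its amount decreases.

decreases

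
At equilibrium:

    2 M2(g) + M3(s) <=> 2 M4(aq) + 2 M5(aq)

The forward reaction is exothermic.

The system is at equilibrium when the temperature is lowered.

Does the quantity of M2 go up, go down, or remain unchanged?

decreases

The forward reaction is exothermic. Lowering T favours the exothermic direction — shift to the right.
The net shift is to the right. M2 is a reactant, so its amount decreases.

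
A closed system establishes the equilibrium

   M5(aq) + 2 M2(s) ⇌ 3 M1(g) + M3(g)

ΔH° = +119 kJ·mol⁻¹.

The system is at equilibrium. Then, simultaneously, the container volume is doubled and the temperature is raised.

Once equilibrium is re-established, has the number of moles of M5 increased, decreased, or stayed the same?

decreases

Gas moles: reactants 0, products 4 (Δn_gas = +4). Expansion shifts the system toward the side with more moles of gas — to the right.
The forward reaction is endothermic. Raising T favours the endothermic direction — shift to the right.
The net shift is to the right. M5 is a reactant, so its amount decreases.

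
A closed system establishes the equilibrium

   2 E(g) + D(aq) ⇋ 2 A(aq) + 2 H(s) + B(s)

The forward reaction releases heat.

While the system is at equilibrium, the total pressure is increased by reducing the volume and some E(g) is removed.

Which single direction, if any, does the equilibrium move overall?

Gas moles: reactants 2, products 0 (Δn_gas = -2). Compression shifts the system toward the side with fewer moles of gas — to the right.
Removing E (g), a reactant, drives the reaction to the left.
The individual effects push in opposite directions; without quantitative information the net direction cannot be determined.

cannot be determined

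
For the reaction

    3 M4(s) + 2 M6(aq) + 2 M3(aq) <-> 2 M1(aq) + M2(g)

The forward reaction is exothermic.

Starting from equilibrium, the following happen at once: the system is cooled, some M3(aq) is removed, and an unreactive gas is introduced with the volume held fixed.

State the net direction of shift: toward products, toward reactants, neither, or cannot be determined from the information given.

The forward reaction is exothermic. Lowering T favours the exothermic direction — shift to the right.
Removing M3 (aq), a reactant, drives the reaction to the left.
At constant volume, adding an inert gas leaves every reacting species' partial pressure unchanged, so Q is unchanged — no shift from this change.
The individual effects push in opposite directions; without quantitative information the net direction cannot be determined.

cannot be determined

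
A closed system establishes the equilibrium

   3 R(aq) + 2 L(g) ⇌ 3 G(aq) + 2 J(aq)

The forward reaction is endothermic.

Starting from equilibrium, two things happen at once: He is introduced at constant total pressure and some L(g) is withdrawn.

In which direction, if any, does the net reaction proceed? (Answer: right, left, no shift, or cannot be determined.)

Adding inert gas at constant total pressure expands the volume and lowers every reacting partial pressure. With Δn_gas = 0 − 2 = -2, Q moves away from K toward the side with fewer gas moles, so the system shifts toward the side with more gas moles — to the left.
Removing L (g), a reactant, drives the reaction to the left.
All effects act in the same direction — net shift to the left.

left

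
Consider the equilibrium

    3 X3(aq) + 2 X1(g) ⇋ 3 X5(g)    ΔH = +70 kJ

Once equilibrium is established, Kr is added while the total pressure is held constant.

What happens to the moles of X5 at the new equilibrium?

increases

Adding inert gas at constant total pressure expands the volume and lowers every reacting partial pressure. With Δn_gas = 3 − 2 = +1, Q moves away from K toward the side with fewer gas moles, so the system shifts toward the side with more gas moles — to the right.
The net shift is to the right. X5 is a product, so its amount increases.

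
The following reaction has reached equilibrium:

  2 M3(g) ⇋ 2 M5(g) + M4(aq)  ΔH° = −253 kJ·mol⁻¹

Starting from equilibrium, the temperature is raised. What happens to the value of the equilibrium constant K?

K depends on temperature via the van 't Hoff relation. The forward reaction is exothermic, so raising T decreases K.

decreases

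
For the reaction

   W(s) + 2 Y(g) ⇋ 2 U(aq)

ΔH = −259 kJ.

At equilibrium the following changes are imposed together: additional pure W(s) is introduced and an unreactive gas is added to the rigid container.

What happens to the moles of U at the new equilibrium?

W is a pure solid; its activity is 1 regardless of amount, so Q is unaffected — no shift from this change.
At constant volume, adding an inert gas leaves every reacting species' partial pressure unchanged, so Q is unchanged — no shift from this change.
No net shift occurs, so the amount of U is unchanged.

unchanged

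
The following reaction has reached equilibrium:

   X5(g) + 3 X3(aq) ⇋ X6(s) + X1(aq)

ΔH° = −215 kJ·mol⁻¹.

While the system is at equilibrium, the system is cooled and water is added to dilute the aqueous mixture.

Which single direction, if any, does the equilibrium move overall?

cannot be determined

The forward reaction is exothermic. Lowering T favours the exothermic direction — shift to the right.
Dilution lowers every aqueous concentration by the same factor. Δn_aq = 1 − 3 = -2, so the system shifts toward the side with more dissolved moles — to the left.
The individual effects push in opposite directions; without quantitative information the net direction cannot be determined.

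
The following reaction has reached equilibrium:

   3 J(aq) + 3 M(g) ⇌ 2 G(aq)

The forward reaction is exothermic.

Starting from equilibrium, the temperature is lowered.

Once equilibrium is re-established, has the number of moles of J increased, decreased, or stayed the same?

The forward reaction is exothermic. Lowering T favours the exothermic direction — shift to the right.
The net shift is to the right. J is a reactant, so its amount decreases.

decreases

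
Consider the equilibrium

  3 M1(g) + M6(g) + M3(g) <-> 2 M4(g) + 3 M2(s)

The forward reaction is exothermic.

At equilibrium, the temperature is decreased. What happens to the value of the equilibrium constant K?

K depends on temperature via the van 't Hoff relation. The forward reaction is exothermic, so lowering T increases K.

increases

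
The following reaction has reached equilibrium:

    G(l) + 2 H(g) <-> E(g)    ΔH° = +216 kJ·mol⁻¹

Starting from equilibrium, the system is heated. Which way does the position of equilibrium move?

The forward reaction is endothermic. Raising T favours the endothermic direction — shift to the right.

right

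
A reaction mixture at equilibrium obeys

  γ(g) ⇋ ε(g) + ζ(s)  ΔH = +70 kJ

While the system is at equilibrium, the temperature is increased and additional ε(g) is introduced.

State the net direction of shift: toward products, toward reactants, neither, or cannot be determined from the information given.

cannot be determined

The forward reaction is endothermic. Raising T favours the endothermic direction — shift to the right.
Adding ε (g), a product, drives the reaction to the left.
The individual effects push in opposite directions; without quantitative information the net direction cannot be determined.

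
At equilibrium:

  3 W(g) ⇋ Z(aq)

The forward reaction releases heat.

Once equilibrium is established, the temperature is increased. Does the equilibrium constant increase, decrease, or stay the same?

decreases

K depends on temperature via the van 't Hoff relation. The forward reaction is exothermic, so raising T decreases K.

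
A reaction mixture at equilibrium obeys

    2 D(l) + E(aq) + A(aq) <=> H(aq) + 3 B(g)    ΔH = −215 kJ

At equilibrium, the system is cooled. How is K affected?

K depends on temperature via the van 't Hoff relation. The forward reaction is exothermic, so lowering T increases K.

increases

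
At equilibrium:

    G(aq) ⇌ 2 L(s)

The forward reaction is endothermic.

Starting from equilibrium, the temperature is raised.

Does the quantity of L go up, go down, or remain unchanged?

The forward reaction is endothermic. Raising T favours the endothermic direction — shift to the right.
The net shift is to the right. L is a product, so its amount increases.

increases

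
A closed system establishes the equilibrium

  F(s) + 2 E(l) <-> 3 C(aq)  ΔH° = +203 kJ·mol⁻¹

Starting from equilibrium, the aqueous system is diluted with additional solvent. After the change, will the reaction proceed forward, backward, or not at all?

Dilution lowers every aqueous concentration by the same factor. Δn_aq = 3 − 0 = +3, so the system shifts toward the side with more dissolved moles — to the right.

right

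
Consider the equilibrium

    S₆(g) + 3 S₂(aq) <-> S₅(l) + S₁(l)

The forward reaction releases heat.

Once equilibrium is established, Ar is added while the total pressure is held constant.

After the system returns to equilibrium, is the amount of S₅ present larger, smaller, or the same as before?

decreases

Adding inert gas at constant total pressure expands the volume and lowers every reacting partial pressure. With Δn_gas = 0 − 1 = -1, Q moves away from K toward the side with fewer gas moles, so the system shifts toward the side with more gas moles — to the left.
The net shift is to the left. S₅ is a product, so its amount decreases.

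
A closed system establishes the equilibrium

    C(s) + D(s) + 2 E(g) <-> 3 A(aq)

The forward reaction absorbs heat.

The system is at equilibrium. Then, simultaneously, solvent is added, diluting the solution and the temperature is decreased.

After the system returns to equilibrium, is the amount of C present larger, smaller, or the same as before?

Dilution lowers every aqueous concentration by the same factor. Δn_aq = 3 − 0 = +3, so the system shifts toward the side with more dissolved moles — to the right.
The forward reaction is endothermic. Lowering T favours the exothermic direction — shift to the left.
The two effects oppose each other, so the net shift — and hence the change in C — cannot be determined from the given information.

cannot be determined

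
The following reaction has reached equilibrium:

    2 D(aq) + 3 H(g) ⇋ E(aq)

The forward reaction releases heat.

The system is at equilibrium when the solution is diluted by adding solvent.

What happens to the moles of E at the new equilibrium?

decreases

Dilution lowers every aqueous concentration by the same factor. Δn_aq = 1 − 2 = -1, so the system shifts toward the side with more dissolved moles — to the left.
The net shift is to the left. E is a product, so its amount decreases.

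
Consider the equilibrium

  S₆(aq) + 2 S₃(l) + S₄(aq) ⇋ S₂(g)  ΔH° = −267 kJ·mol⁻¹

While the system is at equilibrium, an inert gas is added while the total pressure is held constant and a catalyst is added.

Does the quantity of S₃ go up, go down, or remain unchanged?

decreases

Adding inert gas at constant total pressure expands the volume and lowers every reacting partial pressure. With Δn_gas = 1 − 0 = +1, Q moves away from K toward the side with fewer gas moles, so the system shifts toward the side with more gas moles — to the right.
A catalyst speeds both forward and reverse rates equally; it changes neither Q nor K — no shift from this change.
The net shift is to the right. S₃ is a reactant, so its amount decreases.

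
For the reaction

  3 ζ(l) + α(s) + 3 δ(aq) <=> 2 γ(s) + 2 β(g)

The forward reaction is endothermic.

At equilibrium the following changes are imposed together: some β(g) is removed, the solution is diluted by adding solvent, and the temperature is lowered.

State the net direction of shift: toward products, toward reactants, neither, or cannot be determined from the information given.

Removing β (g), a product, drives the reaction to the right.
Dilution lowers every aqueous concentration by the same factor. Δn_aq = 0 − 3 = -3, so the system shifts toward the side with more dissolved moles — to the left.
The forward reaction is endothermic. Lowering T favours the exothermic direction — shift to the left.
The individual effects push in opposite directions; without quantitative information the net direction cannot be determined.

cannot be determined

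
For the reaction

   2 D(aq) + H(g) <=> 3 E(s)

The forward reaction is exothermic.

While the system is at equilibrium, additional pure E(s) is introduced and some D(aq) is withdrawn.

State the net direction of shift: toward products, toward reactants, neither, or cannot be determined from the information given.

left

E is a pure solid; its activity is 1 regardless of amount, so Q is unaffected — no shift from this change.
Removing D (aq), a reactant, drives the reaction to the left.
Only the nonzero effect(s) matter; the net shift is to the left.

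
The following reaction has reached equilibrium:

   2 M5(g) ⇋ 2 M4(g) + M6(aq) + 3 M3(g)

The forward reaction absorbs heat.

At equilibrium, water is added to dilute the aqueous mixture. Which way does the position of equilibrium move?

right

Dilution lowers every aqueous concentration by the same factor. Δn_aq = 1 − 0 = +1, so the system shifts toward the side with more dissolved moles — to the right.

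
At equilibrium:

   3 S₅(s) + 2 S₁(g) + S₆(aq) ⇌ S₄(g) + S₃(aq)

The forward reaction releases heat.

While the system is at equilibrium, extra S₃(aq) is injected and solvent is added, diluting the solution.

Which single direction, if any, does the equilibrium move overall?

Adding S₃ (aq), a product, drives the reaction to the left.
Dilution scales every aqueous concentration by the same factor. Δn_aq = 1 − 1 = 0, so Q is unchanged — no shift.
Only the nonzero effect(s) matter; the net shift is to the left.

left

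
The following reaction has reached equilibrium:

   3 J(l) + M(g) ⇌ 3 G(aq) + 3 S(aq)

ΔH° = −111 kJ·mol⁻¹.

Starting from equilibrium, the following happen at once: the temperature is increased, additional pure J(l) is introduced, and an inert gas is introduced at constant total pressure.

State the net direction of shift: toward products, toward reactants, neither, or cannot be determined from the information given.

The forward reaction is exothermic. Raising T favours the endothermic direction — shift to the left.
J is a pure liquid; its activity is 1 regardless of amount, so Q is unaffected — no shift from this change.
Adding inert gas at constant total pressure expands the volume and lowers every reacting partial pressure. With Δn_gas = 0 − 1 = -1, Q moves away from K toward the side with fewer gas moles, so the system shifts toward the side with more gas moles — to the left.
Only the nonzero effect(s) matter; the net shift is to the left.

left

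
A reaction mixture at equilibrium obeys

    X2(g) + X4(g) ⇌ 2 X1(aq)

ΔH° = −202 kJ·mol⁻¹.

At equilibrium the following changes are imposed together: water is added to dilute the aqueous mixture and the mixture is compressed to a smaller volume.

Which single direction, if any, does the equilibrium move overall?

Dilution lowers every aqueous concentration by the same factor. Δn_aq = 2 − 0 = +2, so the system shifts toward the side with more dissolved moles — to the right.
Gas moles: reactants 2, products 0 (Δn_gas = -2). Compression shifts the system toward the side with fewer moles of gas — to the right.
All effects act in the same direction — net shift to the right.

right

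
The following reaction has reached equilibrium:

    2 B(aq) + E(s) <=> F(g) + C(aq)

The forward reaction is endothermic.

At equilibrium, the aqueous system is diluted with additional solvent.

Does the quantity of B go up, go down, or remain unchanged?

Dilution lowers every aqueous concentration by the same factor. Δn_aq = 1 − 2 = -1, so the system shifts toward the side with more dissolved moles — to the left.
The net shift is to the left. B is a reactant, so its amount increases.

increases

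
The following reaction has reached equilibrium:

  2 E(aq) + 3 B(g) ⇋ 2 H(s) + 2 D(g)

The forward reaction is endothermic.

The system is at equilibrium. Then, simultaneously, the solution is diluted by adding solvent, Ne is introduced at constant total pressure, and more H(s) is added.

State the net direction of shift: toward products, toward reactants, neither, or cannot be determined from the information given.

left

Dilution lowers every aqueous concentration by the same factor. Δn_aq = 0 − 2 = -2, so the system shifts toward the side with more dissolved moles — to the left.
Adding inert gas at constant total pressure expands the volume and lowers every reacting partial pressure. With Δn_gas = 2 − 3 = -1, Q moves away from K toward the side with fewer gas moles, so the system shifts toward the side with more gas moles — to the left.
H is a pure solid; its activity is 1 regardless of amount, so Q is unaffected — no shift from this change.
Only the nonzero effect(s) matter; the net shift is to the left.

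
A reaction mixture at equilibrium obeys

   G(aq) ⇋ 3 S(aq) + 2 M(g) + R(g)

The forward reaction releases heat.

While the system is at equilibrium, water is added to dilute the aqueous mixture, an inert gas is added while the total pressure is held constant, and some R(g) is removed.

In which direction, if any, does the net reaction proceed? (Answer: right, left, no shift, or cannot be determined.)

right

Dilution lowers every aqueous concentration by the same factor. Δn_aq = 3 − 1 = +2, so the system shifts toward the side with more dissolved moles — to the right.
Adding inert gas at constant total pressure expands the volume and lowers every reacting partial pressure. With Δn_gas = 3 − 0 = +3, Q moves away from K toward the side with fewer gas moles, so the system shifts toward the side with more gas moles — to the right.
Removing R (g), a product, drives the reaction to the right.
All effects act in the same direction — net shift to the right.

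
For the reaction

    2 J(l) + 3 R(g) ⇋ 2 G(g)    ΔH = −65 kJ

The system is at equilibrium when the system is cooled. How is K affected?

K depends on temperature via the van 't Hoff relation. The forward reaction is exothermic, so lowering T increases K.

increases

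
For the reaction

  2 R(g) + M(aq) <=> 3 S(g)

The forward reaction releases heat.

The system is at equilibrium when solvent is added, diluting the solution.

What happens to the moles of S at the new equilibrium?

Dilution lowers every aqueous concentration by the same factor. Δn_aq = 0 − 1 = -1, so the system shifts toward the side with more dissolved moles — to the left.
The net shift is to the left. S is a product, so its amount decreases.

decreases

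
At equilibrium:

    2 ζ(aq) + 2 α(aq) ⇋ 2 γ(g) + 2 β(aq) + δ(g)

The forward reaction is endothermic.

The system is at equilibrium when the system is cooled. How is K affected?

decreases

K depends on temperature via the van 't Hoff relation. The forward reaction is endothermic, so lowering T decreases K.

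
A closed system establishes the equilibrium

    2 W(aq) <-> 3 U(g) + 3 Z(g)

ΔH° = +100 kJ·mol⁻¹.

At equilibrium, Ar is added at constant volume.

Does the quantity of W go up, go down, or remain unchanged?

At constant volume, adding an inert gas leaves every reacting species' partial pressure unchanged, so Q is unchanged — no shift from this change.
No net shift occurs, so the amount of W is unchanged.

unchanged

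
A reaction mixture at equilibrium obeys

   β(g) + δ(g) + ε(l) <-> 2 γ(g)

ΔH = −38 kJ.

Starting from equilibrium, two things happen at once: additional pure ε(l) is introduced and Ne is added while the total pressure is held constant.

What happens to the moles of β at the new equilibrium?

ε is a pure liquid; its activity is 1 regardless of amount, so Q is unaffected — no shift from this change.
Adding inert gas at constant total pressure expands the volume, scaling every reacting partial pressure by the same factor. Δn_gas = 2 − 2 = 0, so Q is unchanged — no shift.
No net shift occurs, so the amount of β is unchanged.

unchanged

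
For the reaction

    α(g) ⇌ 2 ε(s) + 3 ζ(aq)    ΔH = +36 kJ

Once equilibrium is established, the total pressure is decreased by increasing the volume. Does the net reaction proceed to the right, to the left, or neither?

Gas moles: reactants 1, products 0 (Δn_gas = -1). Expansion shifts the system toward the side with more moles of gas — to the left.

left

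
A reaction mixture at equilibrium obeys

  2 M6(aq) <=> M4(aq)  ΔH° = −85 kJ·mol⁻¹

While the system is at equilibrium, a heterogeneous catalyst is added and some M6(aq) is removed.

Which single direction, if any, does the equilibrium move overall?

A catalyst speeds both forward and reverse rates equally; it changes neither Q nor K — no shift from this change.
Removing M6 (aq), a reactant, drives the reaction to the left.
Only the nonzero effect(s) matter; the net shift is to the left.

left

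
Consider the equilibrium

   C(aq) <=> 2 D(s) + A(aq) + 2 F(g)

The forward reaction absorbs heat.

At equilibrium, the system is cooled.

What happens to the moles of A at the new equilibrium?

The forward reaction is endothermic. Lowering T favours the exothermic direction — shift to the left.
The net shift is to the left. A is a product, so its amount decreases.

decreases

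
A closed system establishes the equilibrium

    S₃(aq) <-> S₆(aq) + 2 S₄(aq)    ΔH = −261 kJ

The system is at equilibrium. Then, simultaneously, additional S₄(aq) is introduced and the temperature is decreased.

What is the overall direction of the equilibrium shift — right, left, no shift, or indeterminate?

Adding S₄ (aq), a product, drives the reaction to the left.
The forward reaction is exothermic. Lowering T favours the exothermic direction — shift to the right.
The individual effects push in opposite directions; without quantitative information the net direction cannot be determined.

cannot be determined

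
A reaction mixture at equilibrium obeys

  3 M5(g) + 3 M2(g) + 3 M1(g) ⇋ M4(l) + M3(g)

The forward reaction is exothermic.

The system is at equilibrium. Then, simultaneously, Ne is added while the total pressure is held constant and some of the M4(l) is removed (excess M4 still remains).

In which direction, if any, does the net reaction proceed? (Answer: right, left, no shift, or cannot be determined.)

Adding inert gas at constant total pressure expands the volume and lowers every reacting partial pressure. With Δn_gas = 1 − 9 = -8, Q moves away from K toward the side with fewer gas moles, so the system shifts toward the side with more gas moles — to the left.
M4 is a pure liquid; its activity is 1 regardless of amount, so Q is unaffected — no shift from this change.
Only the nonzero effect(s) matter; the net shift is to the left.

left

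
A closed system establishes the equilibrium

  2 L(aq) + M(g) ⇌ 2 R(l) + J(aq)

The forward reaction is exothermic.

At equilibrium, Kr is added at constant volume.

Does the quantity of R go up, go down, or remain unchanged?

At constant volume, adding an inert gas leaves every reacting species' partial pressure unchanged, so Q is unchanged — no shift from this change.
No net shift occurs, so the amount of R is unchanged.

unchanged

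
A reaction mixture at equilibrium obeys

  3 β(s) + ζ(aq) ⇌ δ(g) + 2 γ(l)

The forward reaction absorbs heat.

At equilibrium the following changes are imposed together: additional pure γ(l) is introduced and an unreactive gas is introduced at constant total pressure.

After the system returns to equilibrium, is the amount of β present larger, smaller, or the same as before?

γ is a pure liquid; its activity is 1 regardless of amount, so Q is unaffected — no shift from this change.
Adding inert gas at constant total pressure expands the volume and lowers every reacting partial pressure. With Δn_gas = 1 − 0 = +1, Q moves away from K toward the side with fewer gas moles, so the system shifts toward the side with more gas moles — to the right.
The net shift is to the right. β is a reactant, so its amount decreases.

decreases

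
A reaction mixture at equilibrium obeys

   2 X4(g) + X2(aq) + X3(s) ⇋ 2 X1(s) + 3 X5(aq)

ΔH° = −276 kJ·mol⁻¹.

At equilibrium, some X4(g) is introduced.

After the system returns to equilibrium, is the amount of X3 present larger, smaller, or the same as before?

decreases

Adding X4 (g), a reactant, drives the reaction to the right.
The net shift is to the right. X3 is a reactant, so its amount decreases.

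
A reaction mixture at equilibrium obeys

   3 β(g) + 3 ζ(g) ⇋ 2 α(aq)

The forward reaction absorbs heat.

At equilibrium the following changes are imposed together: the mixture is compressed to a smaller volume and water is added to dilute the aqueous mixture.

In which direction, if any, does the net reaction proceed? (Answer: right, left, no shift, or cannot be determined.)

right

Gas moles: reactants 6, products 0 (Δn_gas = -6). Compression shifts the system toward the side with fewer moles of gas — to the right.
Dilution lowers every aqueous concentration by the same factor. Δn_aq = 2 − 0 = +2, so the system shifts toward the side with more dissolved moles — to the right.
All effects act in the same direction — net shift to the right.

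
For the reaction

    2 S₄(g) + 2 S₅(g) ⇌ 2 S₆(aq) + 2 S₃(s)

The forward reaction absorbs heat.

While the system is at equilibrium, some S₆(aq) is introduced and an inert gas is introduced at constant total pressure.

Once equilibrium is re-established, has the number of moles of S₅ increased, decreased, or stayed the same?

increases

Adding S₆ (aq), a product, drives the reaction to the left.
Adding inert gas at constant total pressure expands the volume and lowers every reacting partial pressure. With Δn_gas = 0 − 4 = -4, Q moves away from K toward the side with fewer gas moles, so the system shifts toward the side with more gas moles — to the left.
The net shift is to the left. S₅ is a reactant, so its amount increases.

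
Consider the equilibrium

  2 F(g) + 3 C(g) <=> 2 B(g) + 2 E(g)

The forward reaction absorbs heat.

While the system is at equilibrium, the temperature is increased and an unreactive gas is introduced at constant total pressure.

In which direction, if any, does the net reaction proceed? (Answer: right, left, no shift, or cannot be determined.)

cannot be determined

The forward reaction is endothermic. Raising T favours the endothermic direction — shift to the right.
Adding inert gas at constant total pressure expands the volume and lowers every reacting partial pressure. With Δn_gas = 4 − 5 = -1, Q moves away from K toward the side with fewer gas moles, so the system shifts toward the side with more gas moles — to the left.
The individual effects push in opposite directions; without quantitative information the net direction cannot be determined.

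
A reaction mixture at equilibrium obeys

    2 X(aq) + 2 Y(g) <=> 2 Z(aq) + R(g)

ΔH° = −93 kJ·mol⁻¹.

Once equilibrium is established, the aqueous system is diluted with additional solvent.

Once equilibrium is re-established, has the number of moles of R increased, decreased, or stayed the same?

unchanged

Dilution scales every aqueous concentration by the same factor. Δn_aq = 2 − 2 = 0, so Q is unchanged — no shift.
No net shift occurs, so the amount of R is unchanged.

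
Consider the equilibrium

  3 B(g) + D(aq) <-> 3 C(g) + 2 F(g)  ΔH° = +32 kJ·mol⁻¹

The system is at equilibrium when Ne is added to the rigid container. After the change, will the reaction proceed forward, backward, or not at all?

At constant volume, adding an inert gas leaves every reacting species' partial pressure unchanged, so Q is unchanged — no shift from this change.

no shift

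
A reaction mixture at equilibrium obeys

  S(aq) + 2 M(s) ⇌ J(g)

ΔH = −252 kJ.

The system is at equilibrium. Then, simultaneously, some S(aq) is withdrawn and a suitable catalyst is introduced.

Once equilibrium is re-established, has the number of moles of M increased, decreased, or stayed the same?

Removing S (aq), a reactant, drives the reaction to the left.
A catalyst speeds both forward and reverse rates equally; it changes neither Q nor K — no shift from this change.
The net shift is to the left. M is a reactant, so its amount increases.

increases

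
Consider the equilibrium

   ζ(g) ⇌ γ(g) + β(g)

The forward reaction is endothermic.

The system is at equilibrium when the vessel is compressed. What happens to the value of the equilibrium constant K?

The equilibrium constant depends only on temperature. This perturbation may move the position of equilibrium, but since T is unchanged, K itself is unchanged.

unchanged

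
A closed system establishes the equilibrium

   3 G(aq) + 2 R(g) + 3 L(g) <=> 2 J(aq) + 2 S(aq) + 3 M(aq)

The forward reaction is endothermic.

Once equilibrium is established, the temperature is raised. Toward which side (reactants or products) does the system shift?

right

The forward reaction is endothermic. Raising T favours the endothermic direction — shift to the right.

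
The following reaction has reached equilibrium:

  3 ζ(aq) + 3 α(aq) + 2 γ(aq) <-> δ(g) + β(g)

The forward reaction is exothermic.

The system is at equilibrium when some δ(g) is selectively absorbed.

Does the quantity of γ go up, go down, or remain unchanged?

decreases

Removing δ (g), a product, drives the reaction to the right.
The net shift is to the right. γ is a reactant, so its amount decreases.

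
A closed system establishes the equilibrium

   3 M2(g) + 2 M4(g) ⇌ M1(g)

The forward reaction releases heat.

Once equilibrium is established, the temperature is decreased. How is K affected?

increases

K depends on temperature via the van 't Hoff relation. The forward reaction is exothermic, so lowering T increases K.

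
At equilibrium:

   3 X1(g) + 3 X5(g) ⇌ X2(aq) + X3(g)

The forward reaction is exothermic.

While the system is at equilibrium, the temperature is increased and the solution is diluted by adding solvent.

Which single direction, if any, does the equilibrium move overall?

The forward reaction is exothermic. Raising T favours the endothermic direction — shift to the left.
Dilution lowers every aqueous concentration by the same factor. Δn_aq = 1 − 0 = +1, so the system shifts toward the side with more dissolved moles — to the right.
The individual effects push in opposite directions; without quantitative information the net direction cannot be determined.

cannot be determined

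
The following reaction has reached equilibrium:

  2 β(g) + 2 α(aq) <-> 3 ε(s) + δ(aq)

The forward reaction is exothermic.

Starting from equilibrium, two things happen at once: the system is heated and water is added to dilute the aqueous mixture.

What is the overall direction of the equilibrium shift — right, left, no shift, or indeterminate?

The forward reaction is exothermic. Raising T favours the endothermic direction — shift to the left.
Dilution lowers every aqueous concentration by the same factor. Δn_aq = 1 − 2 = -1, so the system shifts toward the side with more dissolved moles — to the left.
All effects act in the same direction — net shift to the left.

left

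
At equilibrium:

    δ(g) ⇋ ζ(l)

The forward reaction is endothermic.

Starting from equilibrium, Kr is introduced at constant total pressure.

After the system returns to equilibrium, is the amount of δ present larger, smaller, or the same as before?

increases

Adding inert gas at constant total pressure expands the volume and lowers every reacting partial pressure. With Δn_gas = 0 − 1 = -1, Q moves away from K toward the side with fewer gas moles, so the system shifts toward the side with more gas moles — to the left.
The net shift is to the left. δ is a reactant, so its amount increases.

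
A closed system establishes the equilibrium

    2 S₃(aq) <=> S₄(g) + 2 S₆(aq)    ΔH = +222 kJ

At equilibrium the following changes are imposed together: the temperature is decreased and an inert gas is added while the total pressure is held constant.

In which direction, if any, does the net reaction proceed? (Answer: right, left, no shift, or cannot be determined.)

cannot be determined

The forward reaction is endothermic. Lowering T favours the exothermic direction — shift to the left.
Adding inert gas at constant total pressure expands the volume and lowers every reacting partial pressure. With Δn_gas = 1 − 0 = +1, Q moves away from K toward the side with fewer gas moles, so the system shifts toward the side with more gas moles — to the right.
The individual effects push in opposite directions; without quantitative information the net direction cannot be determined.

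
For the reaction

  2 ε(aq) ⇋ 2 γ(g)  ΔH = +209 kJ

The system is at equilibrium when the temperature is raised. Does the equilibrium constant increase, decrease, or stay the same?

increases

K depends on temperature via the van 't Hoff relation. The forward reaction is endothermic, so raising T increases K.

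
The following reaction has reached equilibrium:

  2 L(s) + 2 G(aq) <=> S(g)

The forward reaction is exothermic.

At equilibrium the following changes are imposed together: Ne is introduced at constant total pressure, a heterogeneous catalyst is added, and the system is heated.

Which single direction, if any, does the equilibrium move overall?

Adding inert gas at constant total pressure expands the volume and lowers every reacting partial pressure. With Δn_gas = 1 − 0 = +1, Q moves away from K toward the side with fewer gas moles, so the system shifts toward the side with more gas moles — to the right.
A catalyst speeds both forward and reverse rates equally; it changes neither Q nor K — no shift from this change.
The forward reaction is exothermic. Raising T favours the endothermic direction — shift to the left.
The individual effects push in opposite directions; without quantitative information the net direction cannot be determined.

cannot be determined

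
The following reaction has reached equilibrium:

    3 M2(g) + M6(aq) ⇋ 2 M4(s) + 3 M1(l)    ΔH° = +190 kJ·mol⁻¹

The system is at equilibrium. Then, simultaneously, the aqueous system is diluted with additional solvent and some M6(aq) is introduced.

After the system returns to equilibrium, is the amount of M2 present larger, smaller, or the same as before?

cannot be determined

Dilution lowers every aqueous concentration by the same factor. Δn_aq = 0 − 1 = -1, so the system shifts toward the side with more dissolved moles — to the left.
Adding M6 (aq), a reactant, drives the reaction to the right.
The two effects oppose each other, so the net shift — and hence the change in M2 — cannot be determined from the given information.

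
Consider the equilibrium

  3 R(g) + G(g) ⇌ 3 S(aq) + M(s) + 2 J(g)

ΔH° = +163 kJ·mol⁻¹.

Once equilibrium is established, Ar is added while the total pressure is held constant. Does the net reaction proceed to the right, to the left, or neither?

left

Adding inert gas at constant total pressure expands the volume and lowers every reacting partial pressure. With Δn_gas = 2 − 4 = -2, Q moves away from K toward the side with fewer gas moles, so the system shifts toward the side with more gas moles — to the left.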